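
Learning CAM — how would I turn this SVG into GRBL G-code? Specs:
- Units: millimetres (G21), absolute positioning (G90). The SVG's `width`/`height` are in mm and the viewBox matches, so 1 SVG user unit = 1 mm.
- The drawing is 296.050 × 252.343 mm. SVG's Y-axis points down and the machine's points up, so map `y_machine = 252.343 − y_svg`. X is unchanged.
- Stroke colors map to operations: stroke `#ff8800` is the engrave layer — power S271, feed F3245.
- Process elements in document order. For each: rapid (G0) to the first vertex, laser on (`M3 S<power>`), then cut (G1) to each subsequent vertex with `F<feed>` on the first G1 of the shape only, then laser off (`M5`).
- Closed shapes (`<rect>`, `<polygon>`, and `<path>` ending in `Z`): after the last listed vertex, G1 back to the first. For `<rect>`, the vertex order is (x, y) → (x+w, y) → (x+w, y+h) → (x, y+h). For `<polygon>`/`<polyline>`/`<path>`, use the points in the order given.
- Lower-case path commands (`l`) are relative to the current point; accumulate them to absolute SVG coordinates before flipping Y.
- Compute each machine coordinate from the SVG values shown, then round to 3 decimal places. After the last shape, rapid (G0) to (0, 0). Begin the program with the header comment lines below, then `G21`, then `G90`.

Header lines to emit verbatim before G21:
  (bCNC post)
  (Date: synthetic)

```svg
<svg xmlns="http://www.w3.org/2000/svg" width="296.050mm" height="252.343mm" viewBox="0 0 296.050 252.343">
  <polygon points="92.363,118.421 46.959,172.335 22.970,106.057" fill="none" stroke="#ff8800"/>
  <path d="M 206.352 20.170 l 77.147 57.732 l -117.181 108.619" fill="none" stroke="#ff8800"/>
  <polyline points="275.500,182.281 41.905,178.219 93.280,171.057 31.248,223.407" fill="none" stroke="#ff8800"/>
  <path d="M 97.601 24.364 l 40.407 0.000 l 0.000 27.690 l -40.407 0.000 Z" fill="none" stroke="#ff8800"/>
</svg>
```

(bCNC post)
(Date: synthetic)
G21
G90
G0 X92.363 Y133.922
M3 S271
G1 X46.959 Y80.008 F3245
G1 X22.970 Y146.286
G1 X92.363 Y133.922
M5
G0 X206.352 Y232.173
M3 S271
G1 X283.499 Y174.441 F3245
G1 X166.318 Y65.822
M5
G0 X275.500 Y70.062
M3 S271
G1 X41.905 Y74.124 F3245
G1 X93.280 Y81.286
G1 X31.248 Y28.936
M5
G0 X97.601 Y227.979
M3 S271
G1 X138.008 Y227.979 F3245
G1 X138.008 Y200.289
G1 X97.601 Y200.289
G1 X97.601 Y227.979
M5
G0 X0.000 Y0.000

Since the viewBox matches the mm dimensions, user units are millimetres directly. The only transform is the Y-flip y_m = 252.343 − y_svg.

Shape 1 is a regular polygon drawn with `<polygon>`. Its stroke #ff8800 means engrave at S271, F3245. After flipping Y the toolpath is (92.363,133.922) → (46.959,80.008) → (22.970,146.286) → (92.363,133.922), returning to the start.

Shape 2 is a open polyline drawn with `<path>`. Its stroke #ff8800 means engrave at S271, F3245. After flipping Y the toolpath is (206.352,232.173) → (283.499,174.441) → (166.318,65.822).

Shape 3 is a open polyline drawn with `<polyline>`. Its stroke #ff8800 means engrave at S271, F3245. After flipping Y the toolpath is (275.500,70.062) → (41.905,74.124) → (93.280,81.286) → (31.248,28.936).

Shape 4 is a rectangle drawn with `<path>`. Its stroke #ff8800 means engrave at S271, F3245. After flipping Y the toolpath is (97.601,227.979) → (138.008,227.979) → (138.008,200.289) → (97.601,200.289) → (97.601,227.979), returning to the start.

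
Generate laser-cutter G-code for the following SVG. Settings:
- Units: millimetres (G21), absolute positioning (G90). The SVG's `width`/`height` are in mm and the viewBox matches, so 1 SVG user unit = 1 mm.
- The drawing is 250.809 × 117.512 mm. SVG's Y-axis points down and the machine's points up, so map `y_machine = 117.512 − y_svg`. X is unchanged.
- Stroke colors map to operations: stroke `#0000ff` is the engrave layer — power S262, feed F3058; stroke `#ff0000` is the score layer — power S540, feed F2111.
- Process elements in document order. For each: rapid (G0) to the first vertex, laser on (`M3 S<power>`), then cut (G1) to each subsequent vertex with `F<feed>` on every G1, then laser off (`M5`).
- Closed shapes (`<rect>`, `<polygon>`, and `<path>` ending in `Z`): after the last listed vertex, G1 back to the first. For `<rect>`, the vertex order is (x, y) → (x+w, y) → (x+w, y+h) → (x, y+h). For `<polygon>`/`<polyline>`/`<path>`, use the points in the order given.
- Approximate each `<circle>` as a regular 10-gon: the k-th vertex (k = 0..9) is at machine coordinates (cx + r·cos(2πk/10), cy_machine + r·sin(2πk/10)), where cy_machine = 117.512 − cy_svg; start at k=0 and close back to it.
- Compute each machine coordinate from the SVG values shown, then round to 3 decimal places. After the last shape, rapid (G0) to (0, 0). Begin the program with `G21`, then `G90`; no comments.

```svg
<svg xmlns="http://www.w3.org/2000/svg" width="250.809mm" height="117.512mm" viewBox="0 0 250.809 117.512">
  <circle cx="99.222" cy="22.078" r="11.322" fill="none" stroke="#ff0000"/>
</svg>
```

viewBox `0 0 250.809 117.512` with mm width/height → 1 unit = 1 mm. Flip: y_m = 117.512 − y_svg.

**Shape 1** — `<circle>` circle, stroke `#ff0000` → score (S540, F2111). Machine vertices: (110.544,95.434) → (108.382,102.089) → (102.721,106.202) → (95.723,106.202) → (90.062,102.089) → (87.900,95.434) → (90.062,88.779) → (95.723,84.666) → (102.721,84.666) → (108.382,88.779) → (110.544,95.434). Closed: final G1 returns to the first vertex.

G21
G90
G0 X110.544 Y95.434
M3 S540
G1 X108.382 Y102.089 F2111
G1 X102.721 Y106.202 F2111
G1 X95.723 Y106.202 F2111
G1 X90.062 Y102.089 F2111
G1 X87.900 Y95.434 F2111
G1 X90.062 Y88.779 F2111
G1 X95.723 Y84.666 F2111
G1 X102.721 Y84.666 F2111
G1 X108.382 Y88.779 F2111
G1 X110.544 Y95.434 F2111
M5
G0 X0.000 Y0.000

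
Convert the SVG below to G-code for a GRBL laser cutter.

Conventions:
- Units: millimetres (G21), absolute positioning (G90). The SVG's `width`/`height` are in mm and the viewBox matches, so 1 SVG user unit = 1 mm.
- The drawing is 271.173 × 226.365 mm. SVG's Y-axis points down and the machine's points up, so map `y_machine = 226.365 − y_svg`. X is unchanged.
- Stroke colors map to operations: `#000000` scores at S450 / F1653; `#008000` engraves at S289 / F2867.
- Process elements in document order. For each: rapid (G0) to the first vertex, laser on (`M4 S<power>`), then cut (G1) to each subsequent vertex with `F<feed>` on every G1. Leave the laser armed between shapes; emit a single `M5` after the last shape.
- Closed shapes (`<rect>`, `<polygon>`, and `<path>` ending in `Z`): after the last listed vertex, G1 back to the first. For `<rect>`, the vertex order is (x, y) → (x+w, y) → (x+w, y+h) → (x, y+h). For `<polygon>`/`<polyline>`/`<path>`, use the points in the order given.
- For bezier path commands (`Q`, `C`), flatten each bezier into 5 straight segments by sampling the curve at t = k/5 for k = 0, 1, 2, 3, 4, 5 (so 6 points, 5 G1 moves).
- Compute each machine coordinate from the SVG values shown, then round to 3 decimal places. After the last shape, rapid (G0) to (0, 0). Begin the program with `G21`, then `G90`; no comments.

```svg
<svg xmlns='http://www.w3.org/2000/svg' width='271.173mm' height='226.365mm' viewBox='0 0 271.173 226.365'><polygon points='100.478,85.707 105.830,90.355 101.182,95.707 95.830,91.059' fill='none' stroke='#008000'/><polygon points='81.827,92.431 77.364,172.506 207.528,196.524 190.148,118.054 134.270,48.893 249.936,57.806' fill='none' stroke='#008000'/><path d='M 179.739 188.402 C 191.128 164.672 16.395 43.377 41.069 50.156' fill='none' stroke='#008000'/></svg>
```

1 u = 1 mm; y_m = 226.365 − y.

[1] `<polygon>` regular polygon, #008000→engrave S289 F2867: (100.478,140.658) → (105.830,136.010) → (101.182,130.658) → (95.830,135.306) → (100.478,140.658) (closed)

[2] `<polygon>` closed polygon, #008000→engrave S289 F2867: (81.827,133.934) → (77.364,53.859) → (207.528,29.841) → (190.148,108.311) → (134.270,177.472) → (249.936,168.559) → (81.827,133.934) (closed)

[3] `<path>` cubic bezier, #008000→engrave S289 F2867: (179.739,37.963) → (167.322,62.104) → (128.741,98.829) → (82.502,137.309) → (47.109,166.713) → (41.069,176.209)

G21
G90
G0 X100.478 Y140.658
M4 S289
G1 X105.830 Y136.010 F2867
G1 X101.182 Y130.658 F2867
G1 X95.830 Y135.306 F2867
G1 X100.478 Y140.658 F2867
G0 X81.827 Y133.934
M4 S289
G1 X77.364 Y53.859 F2867
G1 X207.528 Y29.841 F2867
G1 X190.148 Y108.311 F2867
G1 X134.270 Y177.472 F2867
G1 X249.936 Y168.559 F2867
G1 X81.827 Y133.934 F2867
G0 X179.739 Y37.963
M4 S289
G1 X167.322 Y62.104 F2867
G1 X128.741 Y98.829 F2867
G1 X82.502 Y137.309 F2867
G1 X47.109 Y166.713 F2867
G1 X41.069 Y176.209 F2867
M5
G0 X0.000 Y0.000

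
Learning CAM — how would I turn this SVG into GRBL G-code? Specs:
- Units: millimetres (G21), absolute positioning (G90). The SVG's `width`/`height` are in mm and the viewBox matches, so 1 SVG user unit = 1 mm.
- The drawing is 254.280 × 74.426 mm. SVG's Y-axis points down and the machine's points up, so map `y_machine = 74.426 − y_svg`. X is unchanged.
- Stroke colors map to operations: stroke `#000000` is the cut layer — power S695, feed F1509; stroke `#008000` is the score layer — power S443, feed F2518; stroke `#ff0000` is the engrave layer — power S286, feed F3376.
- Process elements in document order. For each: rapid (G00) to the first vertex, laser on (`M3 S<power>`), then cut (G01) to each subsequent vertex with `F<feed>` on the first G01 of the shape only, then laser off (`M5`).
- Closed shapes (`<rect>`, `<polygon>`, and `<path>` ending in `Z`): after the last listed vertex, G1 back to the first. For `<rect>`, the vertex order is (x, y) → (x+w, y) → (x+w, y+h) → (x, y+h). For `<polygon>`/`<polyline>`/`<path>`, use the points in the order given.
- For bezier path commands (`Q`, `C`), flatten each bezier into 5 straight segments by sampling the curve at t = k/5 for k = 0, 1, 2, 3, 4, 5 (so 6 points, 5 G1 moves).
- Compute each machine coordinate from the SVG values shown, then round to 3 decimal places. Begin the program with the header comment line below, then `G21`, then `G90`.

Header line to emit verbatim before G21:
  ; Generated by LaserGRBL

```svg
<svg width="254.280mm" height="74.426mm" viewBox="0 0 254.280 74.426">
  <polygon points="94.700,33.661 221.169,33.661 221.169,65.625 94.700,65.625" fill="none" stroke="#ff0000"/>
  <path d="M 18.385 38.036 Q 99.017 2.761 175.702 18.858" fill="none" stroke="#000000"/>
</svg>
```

; Generated by LaserGRBL
G21
G90
G00 X94.700 Y40.765
M3 S286
G01 X221.169 Y40.765 F3376
G01 X221.169 Y8.801
G01 X94.700 Y8.801
G01 X94.700 Y40.765
M5
G00 X18.385 Y36.390
M3 S695
G01 X50.480 Y48.445 F1509
G01 X82.259 Y56.390
G01 X113.722 Y60.226
G01 X144.870 Y59.952
G01 X175.702 Y55.568
M5

1 u = 1 mm; y_m = 74.426 − y.

[1] `<polygon>` rectangle, #ff0000→engrave S286 F3376: (94.700,40.765) → (221.169,40.765) → (221.169,8.801) → (94.700,8.801) → (94.700,40.765) (closed)

[2] `<path>` quadratic bezier, #000000→cut S695 F1509: (18.385,36.390) → (50.480,48.445) → (82.259,56.390) → (113.722,60.226) → (144.870,59.952) → (175.702,55.568)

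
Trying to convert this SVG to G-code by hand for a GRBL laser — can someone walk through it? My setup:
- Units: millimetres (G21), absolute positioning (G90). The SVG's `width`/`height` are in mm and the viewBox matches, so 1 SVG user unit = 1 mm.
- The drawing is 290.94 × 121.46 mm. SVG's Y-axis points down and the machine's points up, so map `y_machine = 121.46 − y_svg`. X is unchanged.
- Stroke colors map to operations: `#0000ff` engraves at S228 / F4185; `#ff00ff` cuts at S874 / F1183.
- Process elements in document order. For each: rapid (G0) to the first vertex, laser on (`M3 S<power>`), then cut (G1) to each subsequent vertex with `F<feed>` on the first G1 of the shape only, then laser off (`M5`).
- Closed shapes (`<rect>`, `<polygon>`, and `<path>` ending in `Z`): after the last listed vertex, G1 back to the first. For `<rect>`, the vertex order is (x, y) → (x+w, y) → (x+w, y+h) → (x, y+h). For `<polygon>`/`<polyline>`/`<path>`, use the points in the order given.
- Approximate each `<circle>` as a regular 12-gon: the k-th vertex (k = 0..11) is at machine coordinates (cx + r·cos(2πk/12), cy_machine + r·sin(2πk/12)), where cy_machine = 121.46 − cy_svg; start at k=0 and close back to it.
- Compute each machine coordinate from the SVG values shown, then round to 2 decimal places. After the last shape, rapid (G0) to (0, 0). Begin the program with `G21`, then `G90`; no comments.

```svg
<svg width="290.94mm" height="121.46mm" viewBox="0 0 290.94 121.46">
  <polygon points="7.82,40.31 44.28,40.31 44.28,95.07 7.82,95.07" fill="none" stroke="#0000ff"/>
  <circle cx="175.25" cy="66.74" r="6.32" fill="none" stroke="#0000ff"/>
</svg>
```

viewBox `0 0 290.94 121.46` with mm width/height → 1 unit = 1 mm. Flip: y_m = 121.46 − y_svg.

**Shape 1** — `<polygon>` rectangle, stroke `#0000ff` → engrave (S228, F4185). Machine vertices: (7.82,81.15) → (44.28,81.15) → (44.28,26.39) → (7.82,26.39) → (7.82,81.15). Closed: final G1 returns to the first vertex.

**Shape 2** — `<circle>` circle, stroke `#0000ff` → engrave (S228, F4185). Machine vertices: (181.57,54.72) → (180.72,57.88) → (178.41,60.19) → (175.25,61.04) → (172.09,60.19) → (169.78,57.88) → (168.93,54.72) → (169.78,51.56) → (172.09,49.25) → (175.25,48.40) → (178.41,49.25) → (180.72,51.56) → (181.57,54.72). Closed: final G1 returns to the first vertex.

G21
G90
G0 X7.82 Y81.15
M3 S228
G1 X44.28 Y81.15 F4185
G1 X44.28 Y26.39
G1 X7.82 Y26.39
G1 X7.82 Y81.15
M5
G0 X181.57 Y54.72
M3 S228
G1 X180.72 Y57.88 F4185
G1 X178.41 Y60.19
G1 X175.25 Y61.04
G1 X172.09 Y60.19
G1 X169.78 Y57.88
G1 X168.93 Y54.72
G1 X169.78 Y51.56
G1 X172.09 Y49.25
G1 X175.25 Y48.40
G1 X178.41 Y49.25
G1 X180.72 Y51.56
G1 X181.57 Y54.72
M5
G0 X0.00 Y0.00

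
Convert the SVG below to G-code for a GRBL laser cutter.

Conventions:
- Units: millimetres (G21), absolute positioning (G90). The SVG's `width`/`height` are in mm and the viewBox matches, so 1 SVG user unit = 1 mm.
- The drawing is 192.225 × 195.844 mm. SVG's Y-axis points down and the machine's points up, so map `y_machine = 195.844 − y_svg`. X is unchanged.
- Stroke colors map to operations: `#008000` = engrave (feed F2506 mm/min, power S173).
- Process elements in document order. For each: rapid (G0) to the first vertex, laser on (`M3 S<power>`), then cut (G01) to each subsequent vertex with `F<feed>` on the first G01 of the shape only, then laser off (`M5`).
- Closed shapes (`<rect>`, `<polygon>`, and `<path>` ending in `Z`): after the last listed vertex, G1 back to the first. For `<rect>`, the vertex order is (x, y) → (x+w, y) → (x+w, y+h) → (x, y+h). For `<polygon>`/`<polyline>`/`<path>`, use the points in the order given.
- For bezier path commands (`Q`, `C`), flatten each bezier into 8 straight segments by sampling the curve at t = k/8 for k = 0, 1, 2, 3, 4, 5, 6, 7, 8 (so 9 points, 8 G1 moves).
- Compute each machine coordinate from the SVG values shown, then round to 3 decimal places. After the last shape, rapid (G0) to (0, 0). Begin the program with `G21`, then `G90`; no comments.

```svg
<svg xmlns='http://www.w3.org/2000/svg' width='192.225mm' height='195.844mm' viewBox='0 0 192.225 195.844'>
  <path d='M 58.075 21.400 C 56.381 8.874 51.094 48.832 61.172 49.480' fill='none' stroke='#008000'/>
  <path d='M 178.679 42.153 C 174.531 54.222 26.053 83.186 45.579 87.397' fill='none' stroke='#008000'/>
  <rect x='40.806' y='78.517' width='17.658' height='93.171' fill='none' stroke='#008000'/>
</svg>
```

G21
G90
G0 X58.075 Y174.444
M3 S173
G01 X57.308 Y176.860 F2506
G01 X56.427 Y175.432
G01 X55.653 Y171.235
G01 X55.209 Y165.344
G01 X55.317 Y158.836
G01 X56.198 Y152.786
G01 X58.076 Y148.270
G01 X61.172 Y146.364
M5
G0 X178.679 Y153.691
M3 S173
G01 X170.968 Y148.455 F2506
G01 X153.386 Y142.122
G01 X129.594 Y135.182
G01 X103.251 Y128.122
G01 X78.018 Y121.431
G01 X57.555 Y115.596
G01 X45.522 Y111.105
G01 X45.579 Y108.447
M5
G0 X40.806 Y117.327
M3 S173
G01 X58.464 Y117.327 F2506
G01 X58.464 Y24.156
G01 X40.806 Y24.156
G01 X40.806 Y117.327
M5
G0 X0.000 Y0.000

1 u = 1 mm; y_m = 195.844 − y.

[1] `<path>` cubic bezier, #008000→engrave S173 F2506: (58.075,174.444) → (57.308,176.860) → (56.427,175.432) → (55.653,171.235) → (55.209,165.344) → (55.317,158.836) → (56.198,152.786) → (58.076,148.270) → (61.172,146.364)

[2] `<path>` cubic bezier, #008000→engrave S173 F2506: (178.679,153.691) → (170.968,148.455) → (153.386,142.122) → (129.594,135.182) → (103.251,128.122) → (78.018,121.431) → (57.555,115.596) → (45.522,111.105) → (45.579,108.447)

[3] `<rect>` rectangle, #008000→engrave S173 F2506: (40.806,117.327) → (58.464,117.327) → (58.464,24.156) → (40.806,24.156) → (40.806,117.327) (closed)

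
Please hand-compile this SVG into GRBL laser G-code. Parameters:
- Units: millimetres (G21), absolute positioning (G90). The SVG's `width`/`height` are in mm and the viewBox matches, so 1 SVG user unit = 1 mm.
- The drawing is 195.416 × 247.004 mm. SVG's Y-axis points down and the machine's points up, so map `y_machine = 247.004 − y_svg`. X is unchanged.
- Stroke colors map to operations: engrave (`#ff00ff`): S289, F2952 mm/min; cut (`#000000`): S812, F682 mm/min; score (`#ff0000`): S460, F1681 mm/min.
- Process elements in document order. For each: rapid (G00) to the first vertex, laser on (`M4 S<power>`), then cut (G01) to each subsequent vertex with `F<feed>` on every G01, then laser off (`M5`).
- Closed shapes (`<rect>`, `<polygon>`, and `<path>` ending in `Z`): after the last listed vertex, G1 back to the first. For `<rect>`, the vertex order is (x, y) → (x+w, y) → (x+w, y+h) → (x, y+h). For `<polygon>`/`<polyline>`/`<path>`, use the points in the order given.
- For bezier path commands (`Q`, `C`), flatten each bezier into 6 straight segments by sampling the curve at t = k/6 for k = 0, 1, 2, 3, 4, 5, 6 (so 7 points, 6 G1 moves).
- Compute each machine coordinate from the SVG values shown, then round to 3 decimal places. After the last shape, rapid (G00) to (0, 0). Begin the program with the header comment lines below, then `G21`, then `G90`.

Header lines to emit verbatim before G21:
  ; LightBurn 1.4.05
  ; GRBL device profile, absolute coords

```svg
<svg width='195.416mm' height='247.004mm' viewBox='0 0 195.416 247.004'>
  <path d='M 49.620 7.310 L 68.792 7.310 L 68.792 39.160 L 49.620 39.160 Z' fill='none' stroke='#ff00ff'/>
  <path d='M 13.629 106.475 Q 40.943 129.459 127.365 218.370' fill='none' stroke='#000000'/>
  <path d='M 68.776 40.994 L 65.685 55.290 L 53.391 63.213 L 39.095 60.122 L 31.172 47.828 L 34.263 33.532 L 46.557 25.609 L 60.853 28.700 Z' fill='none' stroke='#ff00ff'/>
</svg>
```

; LightBurn 1.4.05
; GRBL device profile, absolute coords
G21
G90
G00 X49.620 Y239.694
M4 S289
G01 X68.792 Y239.694 F2952
G01 X68.792 Y207.844 F2952
G01 X49.620 Y207.844 F2952
G01 X49.620 Y239.694 F2952
M5
G00 X13.629 Y140.529
M4 S812
G01 X24.376 Y131.036 F682
G01 X38.406 Y117.881 F682
G01 X55.720 Y101.063 F682
G01 X76.318 Y80.583 F682
G01 X100.200 Y56.440 F682
G01 X127.365 Y28.634 F682
M5
G00 X68.776 Y206.010
M4 S289
G01 X65.685 Y191.714 F2952
G01 X53.391 Y183.791 F2952
G01 X39.095 Y186.882 F2952
G01 X31.172 Y199.176 F2952
G01 X34.263 Y213.472 F2952
G01 X46.557 Y221.395 F2952
G01 X60.853 Y218.304 F2952
G01 X68.776 Y206.010 F2952
M5
G00 X0.000 Y0.000

Since the viewBox matches the mm dimensions, user units are millimetres directly. The only transform is the Y-flip y_m = 247.004 − y_svg.

Shape 1 is a rectangle drawn with `<path>`. Its stroke #ff00ff means engrave at S289, F2952. After flipping Y the toolpath is (49.620,239.694) → (68.792,239.694) → (68.792,207.844) → (49.620,207.844) → (49.620,239.694), returning to the start.

Shape 2 is a quadratic bezier drawn with `<path>`. Its stroke #000000 means cut at S812, F682. After flipping Y the toolpath is (13.629,140.529) → (24.376,131.036) → (38.406,117.881) → (55.720,101.063) → (76.318,80.583) → (100.200,56.440) → (127.365,28.634).

Shape 3 is a regular polygon drawn with `<path>`. Its stroke #ff00ff means engrave at S289, F2952. After flipping Y the toolpath is (68.776,206.010) → (65.685,191.714) → (53.391,183.791) → (39.095,186.882) → (31.172,199.176) → (34.263,213.472) → (46.557,221.395) → (60.853,218.304) → (68.776,206.010), returning to the start.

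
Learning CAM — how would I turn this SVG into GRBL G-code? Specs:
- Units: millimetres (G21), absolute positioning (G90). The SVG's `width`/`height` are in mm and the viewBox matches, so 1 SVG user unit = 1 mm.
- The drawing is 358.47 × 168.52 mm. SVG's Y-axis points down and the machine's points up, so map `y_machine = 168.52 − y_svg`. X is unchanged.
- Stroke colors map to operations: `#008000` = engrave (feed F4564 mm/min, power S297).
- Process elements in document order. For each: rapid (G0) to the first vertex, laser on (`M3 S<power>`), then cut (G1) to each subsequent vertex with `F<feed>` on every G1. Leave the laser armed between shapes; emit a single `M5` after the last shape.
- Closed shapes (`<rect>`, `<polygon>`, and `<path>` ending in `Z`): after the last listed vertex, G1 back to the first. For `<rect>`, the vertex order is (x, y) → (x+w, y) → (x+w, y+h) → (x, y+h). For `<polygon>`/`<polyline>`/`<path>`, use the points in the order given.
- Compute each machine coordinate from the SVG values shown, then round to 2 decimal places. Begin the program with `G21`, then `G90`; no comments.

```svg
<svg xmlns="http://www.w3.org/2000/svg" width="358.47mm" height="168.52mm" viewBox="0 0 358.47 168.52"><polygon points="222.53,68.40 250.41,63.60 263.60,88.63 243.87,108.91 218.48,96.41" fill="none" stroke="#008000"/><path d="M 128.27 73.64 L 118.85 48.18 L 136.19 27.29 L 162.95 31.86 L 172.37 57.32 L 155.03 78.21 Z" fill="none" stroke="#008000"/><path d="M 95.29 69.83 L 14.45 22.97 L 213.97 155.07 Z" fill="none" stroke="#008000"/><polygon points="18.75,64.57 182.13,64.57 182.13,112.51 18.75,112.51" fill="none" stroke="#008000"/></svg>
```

viewBox `0 0 358.47 168.52` with mm width/height → 1 unit = 1 mm. Flip: y_m = 168.52 − y_svg.

**Shape 1** — `<polygon>` regular polygon, stroke `#008000` → engrave (S297, F4564). Machine vertices: (222.53,100.12) → (250.41,104.92) → (263.60,79.89) → (243.87,59.61) → (218.48,72.11) → (222.53,100.12). Closed: final G1 returns to the first vertex.

**Shape 2** — `<path>` regular polygon, stroke `#008000` → engrave (S297, F4564). Machine vertices: (128.27,94.88) → (118.85,120.34) → (136.19,141.23) → (162.95,136.66) → (172.37,111.20) → (155.03,90.31) → (128.27,94.88). Closed: final G1 returns to the first vertex.

**Shape 3** — `<path>` closed polygon, stroke `#008000` → engrave (S297, F4564). Machine vertices: (95.29,98.69) → (14.45,145.55) → (213.97,13.45) → (95.29,98.69). Closed: final G1 returns to the first vertex.

**Shape 4** — `<polygon>` rectangle, stroke `#008000` → engrave (S297, F4564). Machine vertices: (18.75,103.95) → (182.13,103.95) → (182.13,56.01) → (18.75,56.01) → (18.75,103.95). Closed: final G1 returns to the first vertex.

G21
G90
G0 X222.53 Y100.12
M3 S297
G1 X250.41 Y104.92 F4564
G1 X263.60 Y79.89 F4564
G1 X243.87 Y59.61 F4564
G1 X218.48 Y72.11 F4564
G1 X222.53 Y100.12 F4564
G0 X128.27 Y94.88
M3 S297
G1 X118.85 Y120.34 F4564
G1 X136.19 Y141.23 F4564
G1 X162.95 Y136.66 F4564
G1 X172.37 Y111.20 F4564
G1 X155.03 Y90.31 F4564
G1 X128.27 Y94.88 F4564
G0 X95.29 Y98.69
M3 S297
G1 X14.45 Y145.55 F4564
G1 X213.97 Y13.45 F4564
G1 X95.29 Y98.69 F4564
G0 X18.75 Y103.95
M3 S297
G1 X182.13 Y103.95 F4564
G1 X182.13 Y56.01 F4564
G1 X18.75 Y56.01 F4564
G1 X18.75 Y103.95 F4564
M5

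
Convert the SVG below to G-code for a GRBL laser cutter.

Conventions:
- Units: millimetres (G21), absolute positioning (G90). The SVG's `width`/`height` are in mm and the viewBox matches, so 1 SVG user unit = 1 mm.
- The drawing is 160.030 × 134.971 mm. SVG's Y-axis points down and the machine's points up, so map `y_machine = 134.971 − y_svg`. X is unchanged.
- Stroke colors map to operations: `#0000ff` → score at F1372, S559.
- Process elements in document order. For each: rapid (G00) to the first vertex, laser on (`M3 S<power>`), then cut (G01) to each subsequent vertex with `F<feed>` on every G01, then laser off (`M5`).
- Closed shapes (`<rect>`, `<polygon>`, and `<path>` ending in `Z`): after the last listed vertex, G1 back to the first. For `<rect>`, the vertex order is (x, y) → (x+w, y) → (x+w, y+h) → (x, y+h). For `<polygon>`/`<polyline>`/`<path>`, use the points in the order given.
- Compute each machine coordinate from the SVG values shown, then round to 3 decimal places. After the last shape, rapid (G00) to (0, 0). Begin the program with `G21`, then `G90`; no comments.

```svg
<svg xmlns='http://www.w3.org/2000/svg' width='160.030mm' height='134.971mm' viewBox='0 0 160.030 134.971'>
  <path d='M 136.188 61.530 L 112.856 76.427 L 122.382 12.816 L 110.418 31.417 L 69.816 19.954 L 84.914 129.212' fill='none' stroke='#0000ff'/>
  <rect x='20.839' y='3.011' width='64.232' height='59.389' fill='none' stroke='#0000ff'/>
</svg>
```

G21
G90
G00 X136.188 Y73.441
M3 S559
G01 X112.856 Y58.544 F1372
G01 X122.382 Y122.155 F1372
G01 X110.418 Y103.554 F1372
G01 X69.816 Y115.017 F1372
G01 X84.914 Y5.759 F1372
M5
G00 X20.839 Y131.960
M3 S559
G01 X85.071 Y131.960 F1372
G01 X85.071 Y72.571 F1372
G01 X20.839 Y72.571 F1372
G01 X20.839 Y131.960 F1372
M5
G00 X0.000 Y0.000

viewBox `0 0 160.030 134.971` with mm width/height → 1 unit = 1 mm. Flip: y_m = 134.971 − y_svg.

**Shape 1** — `<path>` open polyline, stroke `#0000ff` → score (S559, F1372). Machine vertices: (136.188,73.441) → (112.856,58.544) → (122.382,122.155) → (110.418,103.554) → (69.816,115.017) → (84.914,5.759). Open path.

**Shape 2** — `<rect>` rectangle, stroke `#0000ff` → score (S559, F1372). Machine vertices: (20.839,131.960) → (85.071,131.960) → (85.071,72.571) → (20.839,72.571) → (20.839,131.960). Closed: final G1 returns to the first vertex.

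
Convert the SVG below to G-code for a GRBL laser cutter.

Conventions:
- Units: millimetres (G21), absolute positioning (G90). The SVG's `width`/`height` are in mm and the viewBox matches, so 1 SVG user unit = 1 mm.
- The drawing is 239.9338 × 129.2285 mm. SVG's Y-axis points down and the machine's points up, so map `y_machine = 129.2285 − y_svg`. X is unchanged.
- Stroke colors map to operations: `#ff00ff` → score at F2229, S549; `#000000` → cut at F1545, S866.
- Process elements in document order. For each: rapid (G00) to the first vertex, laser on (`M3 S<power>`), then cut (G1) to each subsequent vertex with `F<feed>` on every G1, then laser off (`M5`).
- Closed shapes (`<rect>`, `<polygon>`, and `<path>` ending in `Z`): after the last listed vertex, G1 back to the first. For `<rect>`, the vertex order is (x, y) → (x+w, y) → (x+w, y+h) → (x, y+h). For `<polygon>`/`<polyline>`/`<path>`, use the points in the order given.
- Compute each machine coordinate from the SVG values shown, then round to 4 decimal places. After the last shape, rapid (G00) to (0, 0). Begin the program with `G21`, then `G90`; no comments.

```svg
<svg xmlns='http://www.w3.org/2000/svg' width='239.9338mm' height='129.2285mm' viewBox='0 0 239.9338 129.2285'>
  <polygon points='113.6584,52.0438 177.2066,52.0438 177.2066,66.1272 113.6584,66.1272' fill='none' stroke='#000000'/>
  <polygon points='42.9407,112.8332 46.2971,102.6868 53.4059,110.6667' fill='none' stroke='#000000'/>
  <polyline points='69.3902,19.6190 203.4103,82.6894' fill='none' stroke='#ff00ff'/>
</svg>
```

G21
G90
G00 X113.6584 Y77.1847
M3 S866
G1 X177.2066 Y77.1847 F1545
G1 X177.2066 Y63.1013 F1545
G1 X113.6584 Y63.1013 F1545
G1 X113.6584 Y77.1847 F1545
M5
G00 X42.9407 Y16.3953
M3 S866
G1 X46.2971 Y26.5417 F1545
G1 X53.4059 Y18.5618 F1545
G1 X42.9407 Y16.3953 F1545
M5
G00 X69.3902 Y109.6095
M3 S549
G1 X203.4103 Y46.5391 F2229
M5
G00 X0.0000 Y0.0000

Since the viewBox matches the mm dimensions, user units are millimetres directly. The only transform is the Y-flip y_m = 129.2285 − y_svg.

Shape 1 is a rectangle drawn with `<polygon>`. Its stroke #000000 means cut at S866, F1545. After flipping Y the toolpath is (113.6584,77.1847) → (177.2066,77.1847) → (177.2066,63.1013) → (113.6584,63.1013) → (113.6584,77.1847), returning to the start.

Shape 2 is a regular polygon drawn with `<polygon>`. Its stroke #000000 means cut at S866, F1545. After flipping Y the toolpath is (42.9407,16.3953) → (46.2971,26.5417) → (53.4059,18.5618) → (42.9407,16.3953), returning to the start.

Shape 3 is a line segment drawn with `<polyline>`. Its stroke #ff00ff means score at S549, F2229. After flipping Y the toolpath is (69.3902,109.6095) → (203.4103,46.5391).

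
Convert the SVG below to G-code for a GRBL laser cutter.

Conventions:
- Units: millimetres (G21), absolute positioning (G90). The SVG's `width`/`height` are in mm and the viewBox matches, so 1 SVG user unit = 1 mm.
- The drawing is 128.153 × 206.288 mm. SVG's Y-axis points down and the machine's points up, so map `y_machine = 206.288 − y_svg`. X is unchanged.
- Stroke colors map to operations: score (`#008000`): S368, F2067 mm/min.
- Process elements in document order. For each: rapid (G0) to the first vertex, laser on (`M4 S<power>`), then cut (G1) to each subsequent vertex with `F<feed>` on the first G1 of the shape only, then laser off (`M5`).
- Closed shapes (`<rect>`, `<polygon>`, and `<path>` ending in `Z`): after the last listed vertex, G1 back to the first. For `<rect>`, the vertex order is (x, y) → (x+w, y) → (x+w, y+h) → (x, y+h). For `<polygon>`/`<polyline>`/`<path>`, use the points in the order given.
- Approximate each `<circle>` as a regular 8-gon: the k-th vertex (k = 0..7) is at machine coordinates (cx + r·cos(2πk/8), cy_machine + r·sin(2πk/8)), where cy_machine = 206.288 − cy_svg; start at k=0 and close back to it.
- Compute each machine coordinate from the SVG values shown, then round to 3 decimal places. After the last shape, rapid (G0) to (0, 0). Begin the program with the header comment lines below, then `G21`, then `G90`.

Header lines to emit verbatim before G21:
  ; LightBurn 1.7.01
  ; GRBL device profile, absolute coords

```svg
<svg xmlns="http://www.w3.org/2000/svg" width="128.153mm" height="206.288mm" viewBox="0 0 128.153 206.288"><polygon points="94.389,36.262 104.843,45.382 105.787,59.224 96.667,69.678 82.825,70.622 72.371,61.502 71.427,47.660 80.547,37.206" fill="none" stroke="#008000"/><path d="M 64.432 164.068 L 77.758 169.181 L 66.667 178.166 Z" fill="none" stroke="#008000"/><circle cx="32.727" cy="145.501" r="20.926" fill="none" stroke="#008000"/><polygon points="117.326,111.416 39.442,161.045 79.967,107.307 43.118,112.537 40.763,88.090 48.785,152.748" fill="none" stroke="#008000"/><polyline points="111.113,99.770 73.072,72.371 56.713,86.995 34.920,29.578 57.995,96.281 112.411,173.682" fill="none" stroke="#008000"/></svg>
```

viewBox `0 0 128.153 206.288` with mm width/height → 1 unit = 1 mm. Flip: y_m = 206.288 − y_svg.

**Shape 1** — `<polygon>` regular polygon, stroke `#008000` → score (S368, F2067). Machine vertices: (94.389,170.026) → (104.843,160.906) → (105.787,147.064) → (96.667,136.610) → (82.825,135.666) → (72.371,144.786) → (71.427,158.628) → (80.547,169.082) → (94.389,170.026). Closed: final G1 returns to the first vertex.

**Shape 2** — `<path>` regular polygon, stroke `#008000` → score (S368, F2067). Machine vertices: (64.432,42.220) → (77.758,37.107) → (66.667,28.122) → (64.432,42.220). Closed: final G1 returns to the first vertex.

**Shape 3** — `<circle>` circle, stroke `#008000` → score (S368, F2067). Machine vertices: (53.653,60.787) → (47.524,75.584) → (32.727,81.713) → (17.930,75.584) → (11.801,60.787) → (17.930,45.990) → (32.727,39.861) → (47.524,45.990) → (53.653,60.787). Closed: final G1 returns to the first vertex.

**Shape 4** — `<polygon>` closed polygon, stroke `#008000` → score (S368, F2067). Machine vertices: (117.326,94.872) → (39.442,45.243) → (79.967,98.981) → (43.118,93.751) → (40.763,118.198) → (48.785,53.540) → (117.326,94.872). Closed: final G1 returns to the first vertex.

**Shape 5** — `<polyline>` open polyline, stroke `#008000` → score (S368, F2067). Machine vertices: (111.113,106.518) → (73.072,133.917) → (56.713,119.293) → (34.920,176.710) → (57.995,110.007) → (112.411,32.606). Open path.

; LightBurn 1.7.01
; GRBL device profile, absolute coords
G21
G90
G0 X94.389 Y170.026
M4 S368
G1 X104.843 Y160.906 F2067
G1 X105.787 Y147.064
G1 X96.667 Y136.610
G1 X82.825 Y135.666
G1 X72.371 Y144.786
G1 X71.427 Y158.628
G1 X80.547 Y169.082
G1 X94.389 Y170.026
M5
G0 X64.432 Y42.220
M4 S368
G1 X77.758 Y37.107 F2067
G1 X66.667 Y28.122
G1 X64.432 Y42.220
M5
G0 X53.653 Y60.787
M4 S368
G1 X47.524 Y75.584 F2067
G1 X32.727 Y81.713
G1 X17.930 Y75.584
G1 X11.801 Y60.787
G1 X17.930 Y45.990
G1 X32.727 Y39.861
G1 X47.524 Y45.990
G1 X53.653 Y60.787
M5
G0 X117.326 Y94.872
M4 S368
G1 X39.442 Y45.243 F2067
G1 X79.967 Y98.981
G1 X43.118 Y93.751
G1 X40.763 Y118.198
G1 X48.785 Y53.540
G1 X117.326 Y94.872
M5
G0 X111.113 Y106.518
M4 S368
G1 X73.072 Y133.917 F2067
G1 X56.713 Y119.293
G1 X34.920 Y176.710
G1 X57.995 Y110.007
G1 X112.411 Y32.606
M5
G0 X0.000 Y0.000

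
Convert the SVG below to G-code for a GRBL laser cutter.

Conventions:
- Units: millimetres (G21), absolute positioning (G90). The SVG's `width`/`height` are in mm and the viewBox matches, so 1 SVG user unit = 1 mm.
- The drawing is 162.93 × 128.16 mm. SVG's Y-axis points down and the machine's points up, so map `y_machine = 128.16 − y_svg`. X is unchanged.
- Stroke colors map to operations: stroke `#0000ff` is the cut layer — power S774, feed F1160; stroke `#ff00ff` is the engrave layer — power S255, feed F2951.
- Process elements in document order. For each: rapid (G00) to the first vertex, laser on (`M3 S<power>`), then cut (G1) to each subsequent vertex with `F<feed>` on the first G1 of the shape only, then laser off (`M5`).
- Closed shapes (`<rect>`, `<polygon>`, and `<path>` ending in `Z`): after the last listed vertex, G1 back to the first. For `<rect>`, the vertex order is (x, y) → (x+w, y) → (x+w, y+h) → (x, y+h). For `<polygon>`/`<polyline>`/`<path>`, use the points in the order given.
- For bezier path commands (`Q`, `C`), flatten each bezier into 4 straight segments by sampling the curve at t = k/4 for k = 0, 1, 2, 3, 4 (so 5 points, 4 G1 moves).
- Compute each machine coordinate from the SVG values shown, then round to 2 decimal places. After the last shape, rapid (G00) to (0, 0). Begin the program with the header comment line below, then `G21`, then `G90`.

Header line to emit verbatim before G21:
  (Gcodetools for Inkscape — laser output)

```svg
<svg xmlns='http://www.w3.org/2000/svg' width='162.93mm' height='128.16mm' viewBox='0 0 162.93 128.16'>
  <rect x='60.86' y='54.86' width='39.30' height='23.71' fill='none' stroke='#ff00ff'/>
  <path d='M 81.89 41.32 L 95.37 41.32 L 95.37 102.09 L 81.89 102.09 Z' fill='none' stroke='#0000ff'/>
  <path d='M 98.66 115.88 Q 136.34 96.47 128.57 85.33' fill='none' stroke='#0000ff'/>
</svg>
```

(Gcodetools for Inkscape — laser output)
G21
G90
G00 X60.86 Y73.30
M3 S255
G1 X100.16 Y73.30 F2951
G1 X100.16 Y49.59
G1 X60.86 Y49.59
G1 X60.86 Y73.30
M5
G00 X81.89 Y86.84
M3 S774
G1 X95.37 Y86.84 F1160
G1 X95.37 Y26.07
G1 X81.89 Y26.07
G1 X81.89 Y86.84
M5
G00 X98.66 Y12.28
M3 S774
G1 X114.66 Y21.47 F1160
G1 X124.98 Y29.62
G1 X129.61 Y36.74
G1 X128.57 Y42.83
M5
G00 X0.00 Y0.00

1 u = 1 mm; y_m = 128.16 − y.

[1] `<rect>` rectangle, #ff00ff→engrave S255 F2951: (60.86,73.30) → (100.16,73.30) → (100.16,49.59) → (60.86,49.59) → (60.86,73.30) (closed)

[2] `<path>` rectangle, #0000ff→cut S774 F1160: (81.89,86.84) → (95.37,86.84) → (95.37,26.07) → (81.89,26.07) → (81.89,86.84) (closed)

[3] `<path>` quadratic bezier, #0000ff→cut S774 F1160: (98.66,12.28) → (114.66,21.47) → (124.98,29.62) → (129.61,36.74) → (128.57,42.83)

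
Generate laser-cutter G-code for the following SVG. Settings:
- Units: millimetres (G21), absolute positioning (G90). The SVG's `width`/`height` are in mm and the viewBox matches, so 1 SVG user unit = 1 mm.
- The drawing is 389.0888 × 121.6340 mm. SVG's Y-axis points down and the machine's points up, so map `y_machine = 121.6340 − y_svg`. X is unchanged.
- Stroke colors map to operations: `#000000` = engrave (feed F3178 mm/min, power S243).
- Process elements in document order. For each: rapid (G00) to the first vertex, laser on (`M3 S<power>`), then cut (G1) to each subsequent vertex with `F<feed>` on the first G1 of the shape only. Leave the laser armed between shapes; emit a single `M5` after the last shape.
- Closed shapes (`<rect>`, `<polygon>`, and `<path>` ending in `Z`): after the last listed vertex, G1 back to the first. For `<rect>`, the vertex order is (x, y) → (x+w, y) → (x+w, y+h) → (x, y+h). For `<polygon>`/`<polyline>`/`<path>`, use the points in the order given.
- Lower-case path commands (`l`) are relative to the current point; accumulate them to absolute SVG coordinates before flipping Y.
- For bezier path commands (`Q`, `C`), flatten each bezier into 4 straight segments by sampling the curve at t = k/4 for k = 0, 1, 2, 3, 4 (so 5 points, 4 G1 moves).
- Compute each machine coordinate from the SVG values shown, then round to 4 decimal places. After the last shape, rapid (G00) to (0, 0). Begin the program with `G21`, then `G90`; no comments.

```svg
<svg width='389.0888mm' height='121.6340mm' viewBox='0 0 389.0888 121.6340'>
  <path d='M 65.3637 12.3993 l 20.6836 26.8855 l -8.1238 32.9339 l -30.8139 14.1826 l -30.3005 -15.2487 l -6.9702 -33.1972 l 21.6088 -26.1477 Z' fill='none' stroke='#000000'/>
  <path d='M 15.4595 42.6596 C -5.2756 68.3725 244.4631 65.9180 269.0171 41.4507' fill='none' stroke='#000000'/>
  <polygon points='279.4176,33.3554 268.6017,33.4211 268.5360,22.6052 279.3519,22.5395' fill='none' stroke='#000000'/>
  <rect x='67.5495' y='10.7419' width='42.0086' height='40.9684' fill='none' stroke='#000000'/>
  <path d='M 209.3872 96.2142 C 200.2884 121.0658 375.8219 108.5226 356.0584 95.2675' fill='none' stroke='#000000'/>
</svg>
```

G21
G90
G00 X65.3637 Y109.2347
M3 S243
G1 X86.0473 Y82.3492 F3178
G1 X77.9235 Y49.4153
G1 X47.1096 Y35.2327
G1 X16.8091 Y50.4814
G1 X9.8389 Y83.6786
G1 X31.4477 Y109.8263
G1 X65.3637 Y109.2347
G00 X15.4595 Y78.9744
M3 S243
G1 X42.8773 Y64.8749 F3178
G1 X125.2549 Y60.7613
G1 X216.1241 Y66.0564
G1 X269.0171 Y80.1833
G00 X279.4176 Y88.2786
M3 S243
G1 X268.6017 Y88.2129 F3178
G1 X268.5360 Y99.0288
G1 X279.3519 Y99.0945
G1 X279.4176 Y88.2786
G00 X67.5495 Y110.8921
M3 S243
G1 X109.5581 Y110.8921 F3178
G1 X109.5581 Y69.9237
G1 X67.5495 Y69.9237
G1 X67.5495 Y110.8921
G00 X209.3872 Y25.4198
M3 S243
G1 X231.2453 Y13.2195 F3178
G1 X286.7221 Y11.6031
G1 X340.1992 Y17.1318
G1 X356.0584 Y26.3665
M5
G00 X0.0000 Y0.0000

viewBox `0 0 389.0888 121.6340` with mm width/height → 1 unit = 1 mm. Flip: y_m = 121.6340 − y_svg.

**Shape 1** — `<path>` regular polygon, stroke `#000000` → engrave (S243, F3178). Machine vertices: (65.3637,109.2347) → (86.0473,82.3492) → (77.9235,49.4153) → (47.1096,35.2327) → (16.8091,50.4814) → (9.8389,83.6786) → (31.4477,109.8263) → (65.3637,109.2347). Closed: final G1 returns to the first vertex.

**Shape 2** — `<path>` cubic bezier, stroke `#000000` → engrave (S243, F3178). Control points (SVG): P0=(15.4595,42.6596), P1=(-5.2756,68.3725), P2=(244.4631,65.9180), P3=(269.0171,41.4507); sampled at t=k/4. Machine vertices: (15.4595,78.9744) → (42.8773,64.8749) → (125.2549,60.7613) → (216.1241,66.0564) → (269.0171,80.1833). Open path.

**Shape 3** — `<polygon>` regular polygon, stroke `#000000` → engrave (S243, F3178). Machine vertices: (279.4176,88.2786) → (268.6017,88.2129) → (268.5360,99.0288) → (279.3519,99.0945) → (279.4176,88.2786). Closed: final G1 returns to the first vertex.

**Shape 4** — `<rect>` rectangle, stroke `#000000` → engrave (S243, F3178). Machine vertices: (67.5495,110.8921) → (109.5581,110.8921) → (109.5581,69.9237) → (67.5495,69.9237) → (67.5495,110.8921). Closed: final G1 returns to the first vertex.

**Shape 5** — `<path>` cubic bezier, stroke `#000000` → engrave (S243, F3178). Control points (SVG): P0=(209.3872,96.2142), P1=(200.2884,121.0658), P2=(375.8219,108.5226), P3=(356.0584,95.2675); sampled at t=k/4. Machine vertices: (209.3872,25.4198) → (231.2453,13.2195) → (286.7221,11.6031) → (340.1992,17.1318) → (356.0584,26.3665). Open path.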